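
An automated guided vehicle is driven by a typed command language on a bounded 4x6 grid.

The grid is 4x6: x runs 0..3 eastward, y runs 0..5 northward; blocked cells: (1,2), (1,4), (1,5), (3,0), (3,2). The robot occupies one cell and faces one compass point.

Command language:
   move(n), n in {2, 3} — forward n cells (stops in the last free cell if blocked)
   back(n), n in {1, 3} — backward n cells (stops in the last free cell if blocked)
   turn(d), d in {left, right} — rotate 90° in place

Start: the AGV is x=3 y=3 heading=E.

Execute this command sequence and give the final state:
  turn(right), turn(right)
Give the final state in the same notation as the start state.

t0: x=3 y=3 heading=E
[1] after turn(right): x=3 y=3 heading=S
[2] after turn(right): x=3 y=3 heading=W

x=3 y=3 heading=W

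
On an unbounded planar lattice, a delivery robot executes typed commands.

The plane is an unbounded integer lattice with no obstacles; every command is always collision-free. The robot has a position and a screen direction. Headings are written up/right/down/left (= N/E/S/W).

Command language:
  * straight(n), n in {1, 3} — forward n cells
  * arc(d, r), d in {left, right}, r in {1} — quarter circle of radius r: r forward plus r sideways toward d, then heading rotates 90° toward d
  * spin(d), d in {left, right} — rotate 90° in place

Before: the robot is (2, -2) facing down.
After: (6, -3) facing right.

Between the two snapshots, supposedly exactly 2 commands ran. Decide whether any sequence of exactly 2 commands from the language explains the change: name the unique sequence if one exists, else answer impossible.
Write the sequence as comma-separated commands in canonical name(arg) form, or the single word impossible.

key: order matters: swapping arc(left, 1) and straight(3) lands elsewhere
start: (2, -2) facing down
t=1 arc(left, 1) ⇒ (3, -3) facing right
t=2 straight(3) ⇒ (6, -3) facing right
all 36 alternatives checked — unique.

arc(left, 1), straight(3)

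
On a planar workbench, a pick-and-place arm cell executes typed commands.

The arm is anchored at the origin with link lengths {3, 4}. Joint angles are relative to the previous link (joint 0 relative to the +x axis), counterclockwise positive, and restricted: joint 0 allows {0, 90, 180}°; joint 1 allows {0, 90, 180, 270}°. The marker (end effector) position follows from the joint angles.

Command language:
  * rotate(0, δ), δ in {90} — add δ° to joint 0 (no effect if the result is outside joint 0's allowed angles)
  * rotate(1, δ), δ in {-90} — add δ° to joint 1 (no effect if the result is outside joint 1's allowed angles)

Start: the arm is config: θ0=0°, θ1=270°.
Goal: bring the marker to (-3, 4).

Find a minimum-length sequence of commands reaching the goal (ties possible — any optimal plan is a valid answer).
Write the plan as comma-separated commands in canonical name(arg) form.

start: config: θ0=0°, θ1=270°
[1] after rotate(0, 90): config: θ0=90°, θ1=270°
[2] after rotate(0, 90): config: θ0=180°, θ1=270°
shorter routes all fall short; 2 is best.

rotate(0, 90), rotate(0, 90)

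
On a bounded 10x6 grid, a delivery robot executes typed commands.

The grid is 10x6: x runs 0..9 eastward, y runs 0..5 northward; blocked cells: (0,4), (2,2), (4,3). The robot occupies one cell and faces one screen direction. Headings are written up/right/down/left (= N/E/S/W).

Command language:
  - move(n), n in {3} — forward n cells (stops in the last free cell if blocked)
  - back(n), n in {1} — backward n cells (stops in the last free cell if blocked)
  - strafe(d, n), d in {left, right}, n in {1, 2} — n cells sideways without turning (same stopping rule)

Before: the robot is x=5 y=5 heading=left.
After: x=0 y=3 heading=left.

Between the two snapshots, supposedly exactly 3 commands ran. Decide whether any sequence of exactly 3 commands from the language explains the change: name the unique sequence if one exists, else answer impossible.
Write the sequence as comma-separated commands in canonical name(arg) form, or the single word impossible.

move(3), strafe(left, 2), move(3)

key: the second move(3) runs into the grid edge before its full distance
begin: x=5 y=5 heading=left
t=1 move(3) ⇒ x=2 y=5 heading=left
t=2 strafe(left, 2) ⇒ x=2 y=3 heading=left
t=3 move(3) ⇒ x=0 y=3 heading=left
all 216 alternatives checked — unique.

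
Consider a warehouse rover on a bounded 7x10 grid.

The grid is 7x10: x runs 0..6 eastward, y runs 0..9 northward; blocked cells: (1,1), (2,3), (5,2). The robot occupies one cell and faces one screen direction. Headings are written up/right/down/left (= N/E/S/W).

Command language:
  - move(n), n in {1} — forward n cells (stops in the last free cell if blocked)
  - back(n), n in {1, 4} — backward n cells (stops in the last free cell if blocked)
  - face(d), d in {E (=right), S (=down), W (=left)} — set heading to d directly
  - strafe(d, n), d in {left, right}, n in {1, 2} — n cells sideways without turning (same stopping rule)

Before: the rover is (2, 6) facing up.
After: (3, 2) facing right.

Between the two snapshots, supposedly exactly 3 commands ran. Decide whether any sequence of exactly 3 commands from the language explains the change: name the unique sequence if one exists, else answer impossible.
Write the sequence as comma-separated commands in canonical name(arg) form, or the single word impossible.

key: order matters: swapping strafe(right, 1) and face(E) lands elsewhere
begin: (2, 6) facing up
[1] after strafe(right, 1): (3, 6) facing up
[2] after back(4): (3, 2) facing up
[3] after face(E): (3, 2) facing right
no other 3-command option fits: unique.

strafe(right, 1), back(4), face(E)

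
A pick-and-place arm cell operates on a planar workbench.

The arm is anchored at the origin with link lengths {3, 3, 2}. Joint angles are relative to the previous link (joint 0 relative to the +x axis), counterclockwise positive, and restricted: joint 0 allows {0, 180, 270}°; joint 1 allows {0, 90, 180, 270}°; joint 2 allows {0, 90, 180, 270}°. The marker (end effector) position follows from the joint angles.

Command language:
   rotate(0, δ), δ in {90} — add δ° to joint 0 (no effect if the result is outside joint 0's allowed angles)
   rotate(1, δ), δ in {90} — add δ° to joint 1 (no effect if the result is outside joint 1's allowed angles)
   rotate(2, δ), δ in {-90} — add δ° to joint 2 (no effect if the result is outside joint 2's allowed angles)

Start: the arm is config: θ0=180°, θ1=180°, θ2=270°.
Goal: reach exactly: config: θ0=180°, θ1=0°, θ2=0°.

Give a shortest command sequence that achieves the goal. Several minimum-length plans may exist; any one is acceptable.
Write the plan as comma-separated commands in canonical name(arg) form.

t0: config: θ0=180°, θ1=180°, θ2=270°
t=1 rotate(1, 90) ⇒ config: θ0=180°, θ1=270°, θ2=270°
t=2 rotate(1, 90) ⇒ config: θ0=180°, θ1=0°, θ2=270°
t=3 rotate(2, -90) ⇒ config: θ0=180°, θ1=0°, θ2=180°
t=4 rotate(2, -90) ⇒ config: θ0=180°, θ1=0°, θ2=90°
t=5 rotate(2, -90) ⇒ config: θ0=180°, θ1=0°, θ2=0°
shorter routes all fall short; 5 is best.

rotate(1, 90), rotate(1, 90), rotate(2, -90), rotate(2, -90), rotate(2, -90)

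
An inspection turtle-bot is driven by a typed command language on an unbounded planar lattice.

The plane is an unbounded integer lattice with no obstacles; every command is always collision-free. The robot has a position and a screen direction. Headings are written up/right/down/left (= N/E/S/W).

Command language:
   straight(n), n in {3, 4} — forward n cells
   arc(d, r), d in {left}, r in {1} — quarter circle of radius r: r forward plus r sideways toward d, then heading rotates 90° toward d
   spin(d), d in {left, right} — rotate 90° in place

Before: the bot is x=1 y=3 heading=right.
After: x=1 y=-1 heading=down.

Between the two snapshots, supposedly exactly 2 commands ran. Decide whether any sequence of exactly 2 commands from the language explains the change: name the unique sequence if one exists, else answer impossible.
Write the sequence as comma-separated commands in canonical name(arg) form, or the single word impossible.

spin(right), straight(4)

key: position moved to (1,-1) AND the heading swung to S — translation plus rotation needed
from: x=1 y=3 heading=right
step 1 (spin(right)): x=1 y=3 heading=down
step 2 (straight(4)): x=1 y=-1 heading=down
no rival 2-sequence matches.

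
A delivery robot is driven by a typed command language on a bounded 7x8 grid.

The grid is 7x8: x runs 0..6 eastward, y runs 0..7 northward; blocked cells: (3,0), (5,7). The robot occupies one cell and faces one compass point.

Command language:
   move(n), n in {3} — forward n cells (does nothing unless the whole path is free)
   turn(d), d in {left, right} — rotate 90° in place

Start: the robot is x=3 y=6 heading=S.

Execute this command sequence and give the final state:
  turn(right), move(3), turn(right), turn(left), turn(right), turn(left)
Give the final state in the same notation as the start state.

x=0 y=6 heading=W

begin: x=3 y=6 heading=S
t=1 turn(right) ⇒ x=3 y=6 heading=W
t=2 move(3) ⇒ x=0 y=6 heading=W
t=3 turn(right) ⇒ x=0 y=6 heading=N
t=4 turn(left) ⇒ x=0 y=6 heading=W
t=5 turn(right) ⇒ x=0 y=6 heading=N
t=6 turn(left) ⇒ x=0 y=6 heading=W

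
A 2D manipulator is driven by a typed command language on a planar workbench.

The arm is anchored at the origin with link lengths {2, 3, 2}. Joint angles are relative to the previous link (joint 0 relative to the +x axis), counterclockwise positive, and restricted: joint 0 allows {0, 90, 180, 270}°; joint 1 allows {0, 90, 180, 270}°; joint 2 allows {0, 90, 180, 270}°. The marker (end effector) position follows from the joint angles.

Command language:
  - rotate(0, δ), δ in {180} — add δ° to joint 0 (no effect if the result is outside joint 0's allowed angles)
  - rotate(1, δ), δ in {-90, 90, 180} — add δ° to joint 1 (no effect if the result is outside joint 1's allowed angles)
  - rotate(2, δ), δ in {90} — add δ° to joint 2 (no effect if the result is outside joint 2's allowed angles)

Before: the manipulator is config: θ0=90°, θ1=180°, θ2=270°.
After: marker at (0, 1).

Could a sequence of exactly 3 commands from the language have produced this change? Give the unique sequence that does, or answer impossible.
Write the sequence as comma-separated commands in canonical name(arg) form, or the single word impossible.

begin: config: θ0=90°, θ1=180°, θ2=270°
step 1 (rotate(2, 90)): config: θ0=90°, θ1=180°, θ2=0°
step 2 (rotate(2, 90)): config: θ0=90°, θ1=180°, θ2=90°
step 3 (rotate(2, 90)): config: θ0=90°, θ1=180°, θ2=180°
no other 3-command option fits: unique.

rotate(2, 90), rotate(2, 90), rotate(2, 90)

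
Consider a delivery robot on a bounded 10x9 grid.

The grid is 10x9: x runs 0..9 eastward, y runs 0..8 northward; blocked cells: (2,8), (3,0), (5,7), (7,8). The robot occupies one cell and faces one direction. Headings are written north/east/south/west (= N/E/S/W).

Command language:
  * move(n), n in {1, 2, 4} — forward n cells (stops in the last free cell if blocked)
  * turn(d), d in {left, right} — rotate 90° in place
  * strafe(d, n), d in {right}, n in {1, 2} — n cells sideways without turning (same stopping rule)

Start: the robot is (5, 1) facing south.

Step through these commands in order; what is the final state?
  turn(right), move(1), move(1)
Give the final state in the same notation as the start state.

(3, 1) facing west

from: (5, 1) facing south
step 1 (turn(right)): (5, 1) facing west
step 2 (move(1)): (4, 1) facing west
step 3 (move(1)): (3, 1) facing west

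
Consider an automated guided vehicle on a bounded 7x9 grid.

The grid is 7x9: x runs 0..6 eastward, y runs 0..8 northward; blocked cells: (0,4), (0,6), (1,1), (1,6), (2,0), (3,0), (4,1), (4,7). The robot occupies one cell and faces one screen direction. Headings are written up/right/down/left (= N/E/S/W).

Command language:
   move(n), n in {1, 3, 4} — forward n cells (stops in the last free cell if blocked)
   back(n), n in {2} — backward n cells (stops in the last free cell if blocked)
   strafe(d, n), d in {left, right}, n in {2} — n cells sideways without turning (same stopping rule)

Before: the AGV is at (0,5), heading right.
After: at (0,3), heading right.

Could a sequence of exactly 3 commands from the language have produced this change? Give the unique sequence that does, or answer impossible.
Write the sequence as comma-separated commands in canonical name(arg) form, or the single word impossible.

key: still facing E at the end — nothing in the sequence rotates
from: at (0,5), heading right
1. move(1) → at (1,5), heading right
2. strafe(right, 2) → at (1,3), heading right
3. back(2) → at (0,3), heading right
no other 3-command option fits: unique.

move(1), strafe(right, 2), back(2)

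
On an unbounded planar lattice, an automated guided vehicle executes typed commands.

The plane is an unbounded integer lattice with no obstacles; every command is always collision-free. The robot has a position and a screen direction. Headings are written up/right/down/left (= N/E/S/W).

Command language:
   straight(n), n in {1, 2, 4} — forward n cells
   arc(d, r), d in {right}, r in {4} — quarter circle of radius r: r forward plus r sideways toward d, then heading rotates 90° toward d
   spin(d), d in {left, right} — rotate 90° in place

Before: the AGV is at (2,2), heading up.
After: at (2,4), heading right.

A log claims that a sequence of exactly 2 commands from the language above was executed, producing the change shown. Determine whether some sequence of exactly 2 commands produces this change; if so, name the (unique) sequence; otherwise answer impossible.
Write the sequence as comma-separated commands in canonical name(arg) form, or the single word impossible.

straight(2), spin(right)

key: order matters: swapping straight(2) and spin(right) lands elsewhere
from: at (2,2), heading up
[1] after straight(2): at (2,4), heading up
[2] after spin(right): at (2,4), heading right
all 36 alternatives checked — unique.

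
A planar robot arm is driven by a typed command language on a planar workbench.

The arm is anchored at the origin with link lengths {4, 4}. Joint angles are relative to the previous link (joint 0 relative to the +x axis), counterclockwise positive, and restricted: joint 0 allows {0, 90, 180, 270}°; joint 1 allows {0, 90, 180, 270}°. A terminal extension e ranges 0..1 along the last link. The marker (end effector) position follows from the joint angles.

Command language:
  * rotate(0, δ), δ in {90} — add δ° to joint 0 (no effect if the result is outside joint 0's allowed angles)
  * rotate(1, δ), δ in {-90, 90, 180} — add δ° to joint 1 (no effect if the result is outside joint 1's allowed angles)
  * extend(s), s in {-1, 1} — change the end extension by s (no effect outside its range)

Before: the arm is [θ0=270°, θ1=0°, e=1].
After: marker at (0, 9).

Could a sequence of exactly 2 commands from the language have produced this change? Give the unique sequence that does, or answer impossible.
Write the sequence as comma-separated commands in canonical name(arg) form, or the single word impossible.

rotate(0, 90), rotate(0, 90)

t0: [θ0=270°, θ1=0°, e=1]
[1] after rotate(0, 90): [θ0=0°, θ1=0°, e=1]
[2] after rotate(0, 90): [θ0=90°, θ1=0°, e=1]
uniquely the one of 36 2-step routes that fits.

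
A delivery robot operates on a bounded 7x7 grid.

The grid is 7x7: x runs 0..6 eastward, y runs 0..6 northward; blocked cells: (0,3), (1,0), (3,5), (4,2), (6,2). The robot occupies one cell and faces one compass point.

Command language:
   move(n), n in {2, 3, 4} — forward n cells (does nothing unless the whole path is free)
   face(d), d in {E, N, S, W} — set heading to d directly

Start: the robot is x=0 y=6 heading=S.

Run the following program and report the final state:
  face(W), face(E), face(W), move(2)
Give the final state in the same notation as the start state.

from: x=0 y=6 heading=S
t=1 face(W) ⇒ x=0 y=6 heading=W
t=2 face(E) ⇒ x=0 y=6 heading=E
t=3 face(W) ⇒ x=0 y=6 heading=W
t=4 move(2) ⇒ x=0 y=6 heading=W

x=0 y=6 heading=W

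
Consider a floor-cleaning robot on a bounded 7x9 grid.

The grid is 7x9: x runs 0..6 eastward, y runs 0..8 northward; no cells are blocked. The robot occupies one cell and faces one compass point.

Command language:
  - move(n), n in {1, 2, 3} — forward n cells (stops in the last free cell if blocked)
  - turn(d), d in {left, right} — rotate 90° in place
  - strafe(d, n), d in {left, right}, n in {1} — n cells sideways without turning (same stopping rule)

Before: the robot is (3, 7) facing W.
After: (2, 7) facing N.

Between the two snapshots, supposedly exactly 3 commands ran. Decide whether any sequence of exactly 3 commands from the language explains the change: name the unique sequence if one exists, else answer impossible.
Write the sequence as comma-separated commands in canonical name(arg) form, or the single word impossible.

move(2), turn(right), strafe(right, 1)

key: cell and facing (now N) both changed — the 3 commands mix motion and turning
start: (3, 7) facing W
step 1 (move(2)): (1, 7) facing W
step 2 (turn(right)): (1, 7) facing N
step 3 (strafe(right, 1)): (2, 7) facing N
no other 3-command option fits: unique.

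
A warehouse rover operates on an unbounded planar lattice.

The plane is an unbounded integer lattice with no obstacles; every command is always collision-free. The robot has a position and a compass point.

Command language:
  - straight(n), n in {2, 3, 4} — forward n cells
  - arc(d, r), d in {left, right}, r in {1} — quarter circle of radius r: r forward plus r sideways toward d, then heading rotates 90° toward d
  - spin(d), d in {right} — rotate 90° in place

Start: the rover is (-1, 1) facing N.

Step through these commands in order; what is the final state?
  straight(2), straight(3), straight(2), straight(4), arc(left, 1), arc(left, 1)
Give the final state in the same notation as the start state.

begin: (-1, 1) facing N
1. straight(2) → (-1, 3) facing N
2. straight(3) → (-1, 6) facing N
3. straight(2) → (-1, 8) facing N
4. straight(4) → (-1, 12) facing N
5. arc(left, 1) → (-2, 13) facing W
6. arc(left, 1) → (-3, 12) facing S

(-3, 12) facing S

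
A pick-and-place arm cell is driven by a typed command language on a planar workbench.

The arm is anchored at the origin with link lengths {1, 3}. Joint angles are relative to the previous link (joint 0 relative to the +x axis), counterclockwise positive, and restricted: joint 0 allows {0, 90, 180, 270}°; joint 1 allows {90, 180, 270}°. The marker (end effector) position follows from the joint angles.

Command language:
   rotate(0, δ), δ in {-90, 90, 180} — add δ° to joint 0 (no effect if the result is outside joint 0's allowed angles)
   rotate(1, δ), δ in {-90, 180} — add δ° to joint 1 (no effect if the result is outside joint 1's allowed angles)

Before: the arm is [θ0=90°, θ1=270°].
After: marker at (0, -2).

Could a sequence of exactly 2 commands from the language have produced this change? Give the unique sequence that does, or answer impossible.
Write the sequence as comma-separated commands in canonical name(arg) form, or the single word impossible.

rotate(1, -90), rotate(1, 180)

key: running rotate(1, 180) before rotate(1, -90) would end elsewhere — order is forced
t0: [θ0=90°, θ1=270°]
1. rotate(1, -90) → [θ0=90°, θ1=180°]
2. rotate(1, 180) → [θ0=90°, θ1=180°]
uniquely the one of 25 2-step routes that fits.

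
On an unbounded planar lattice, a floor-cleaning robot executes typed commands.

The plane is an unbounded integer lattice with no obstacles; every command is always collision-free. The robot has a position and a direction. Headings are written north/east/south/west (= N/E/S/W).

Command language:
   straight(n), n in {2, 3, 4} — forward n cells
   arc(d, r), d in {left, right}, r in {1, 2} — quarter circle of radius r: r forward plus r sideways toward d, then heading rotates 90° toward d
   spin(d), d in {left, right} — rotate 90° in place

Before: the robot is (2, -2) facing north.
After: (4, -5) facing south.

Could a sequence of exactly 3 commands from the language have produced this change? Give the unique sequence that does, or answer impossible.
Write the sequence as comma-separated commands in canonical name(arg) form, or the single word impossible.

arc(right, 1), arc(right, 1), straight(3)

key: cell and facing (now S) both changed — the 3 commands mix motion and turning
from: (2, -2) facing north
t=1 arc(right, 1) ⇒ (3, -1) facing east
t=2 arc(right, 1) ⇒ (4, -2) facing south
t=3 straight(3) ⇒ (4, -5) facing south
no other 3-command option fits: unique.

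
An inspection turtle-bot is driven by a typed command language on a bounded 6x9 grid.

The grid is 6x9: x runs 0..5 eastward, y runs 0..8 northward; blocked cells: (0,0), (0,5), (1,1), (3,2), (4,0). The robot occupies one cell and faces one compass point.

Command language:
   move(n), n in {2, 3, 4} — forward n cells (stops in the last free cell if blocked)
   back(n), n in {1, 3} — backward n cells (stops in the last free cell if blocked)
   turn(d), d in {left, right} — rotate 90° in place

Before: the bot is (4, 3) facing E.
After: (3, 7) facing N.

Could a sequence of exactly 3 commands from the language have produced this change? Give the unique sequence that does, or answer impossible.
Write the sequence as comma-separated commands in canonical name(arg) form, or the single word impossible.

key: order matters: swapping back(1) and move(4) lands elsewhere
begin: (4, 3) facing E
[1] after back(1): (3, 3) facing E
[2] after turn(left): (3, 3) facing N
[3] after move(4): (3, 7) facing N
uniquely the one of 343 3-step routes that fits.

back(1), turn(left), move(4)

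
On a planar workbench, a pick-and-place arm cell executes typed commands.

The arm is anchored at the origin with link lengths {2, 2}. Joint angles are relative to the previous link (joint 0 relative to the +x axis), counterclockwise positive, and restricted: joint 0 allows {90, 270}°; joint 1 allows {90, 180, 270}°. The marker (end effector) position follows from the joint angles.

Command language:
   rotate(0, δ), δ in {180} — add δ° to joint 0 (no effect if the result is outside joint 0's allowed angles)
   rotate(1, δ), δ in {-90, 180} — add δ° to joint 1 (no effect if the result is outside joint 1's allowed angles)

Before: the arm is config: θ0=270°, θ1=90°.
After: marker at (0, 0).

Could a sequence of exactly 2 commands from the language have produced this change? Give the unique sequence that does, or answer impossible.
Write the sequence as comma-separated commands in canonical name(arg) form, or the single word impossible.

key: running rotate(1, -90) before rotate(1, 180) would end elsewhere — order is forced
initial: config: θ0=270°, θ1=90°
1. rotate(1, 180) → config: θ0=270°, θ1=270°
2. rotate(1, -90) → config: θ0=270°, θ1=180°
all 9 alternatives checked — unique.

rotate(1, 180), rotate(1, -90)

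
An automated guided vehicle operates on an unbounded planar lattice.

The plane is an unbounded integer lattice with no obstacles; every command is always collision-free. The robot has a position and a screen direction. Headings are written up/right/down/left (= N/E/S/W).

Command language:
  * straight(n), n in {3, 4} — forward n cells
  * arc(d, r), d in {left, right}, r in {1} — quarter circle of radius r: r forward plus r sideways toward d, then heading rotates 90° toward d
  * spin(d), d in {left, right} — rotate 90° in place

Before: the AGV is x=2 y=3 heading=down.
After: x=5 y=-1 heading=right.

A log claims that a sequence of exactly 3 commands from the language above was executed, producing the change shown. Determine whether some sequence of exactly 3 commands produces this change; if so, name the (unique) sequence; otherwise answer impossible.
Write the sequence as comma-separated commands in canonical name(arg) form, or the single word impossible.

straight(4), spin(left), straight(3)

key: position moved to (5,-1) AND the heading swung to E — translation plus rotation needed
start: x=2 y=3 heading=down
[1] after straight(4): x=2 y=-1 heading=down
[2] after spin(left): x=2 y=-1 heading=right
[3] after straight(3): x=5 y=-1 heading=right
no rival 3-sequence matches.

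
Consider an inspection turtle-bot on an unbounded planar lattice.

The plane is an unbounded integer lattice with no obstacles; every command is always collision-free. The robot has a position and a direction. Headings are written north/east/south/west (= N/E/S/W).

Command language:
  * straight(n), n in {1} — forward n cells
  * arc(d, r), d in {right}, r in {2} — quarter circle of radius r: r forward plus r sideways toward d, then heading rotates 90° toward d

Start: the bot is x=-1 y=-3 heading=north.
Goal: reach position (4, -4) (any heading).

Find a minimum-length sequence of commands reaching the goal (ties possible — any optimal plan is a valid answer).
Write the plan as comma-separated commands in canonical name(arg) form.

start: x=-1 y=-3 heading=north
[1] after arc(right, 2): x=1 y=-1 heading=east
[2] after straight(1): x=2 y=-1 heading=east
[3] after arc(right, 2): x=4 y=-3 heading=south
[4] after straight(1): x=4 y=-4 heading=south
minimal: 4 command(s), checked below 4.

arc(right, 2), straight(1), arc(right, 2), straight(1)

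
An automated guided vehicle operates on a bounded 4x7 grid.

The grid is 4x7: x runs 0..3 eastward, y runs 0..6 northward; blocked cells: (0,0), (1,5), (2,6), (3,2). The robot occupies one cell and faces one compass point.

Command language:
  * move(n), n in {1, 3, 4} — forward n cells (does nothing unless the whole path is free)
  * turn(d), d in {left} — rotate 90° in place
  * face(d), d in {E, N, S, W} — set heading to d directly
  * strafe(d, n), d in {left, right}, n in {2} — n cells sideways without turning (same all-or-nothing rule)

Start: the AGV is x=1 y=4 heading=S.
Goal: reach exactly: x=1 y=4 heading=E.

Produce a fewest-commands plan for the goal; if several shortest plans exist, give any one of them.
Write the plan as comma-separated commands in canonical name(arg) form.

t0: x=1 y=4 heading=S
[1] after face(E): x=1 y=4 heading=E
minimal: 1 command(s), checked below 1.

face(E)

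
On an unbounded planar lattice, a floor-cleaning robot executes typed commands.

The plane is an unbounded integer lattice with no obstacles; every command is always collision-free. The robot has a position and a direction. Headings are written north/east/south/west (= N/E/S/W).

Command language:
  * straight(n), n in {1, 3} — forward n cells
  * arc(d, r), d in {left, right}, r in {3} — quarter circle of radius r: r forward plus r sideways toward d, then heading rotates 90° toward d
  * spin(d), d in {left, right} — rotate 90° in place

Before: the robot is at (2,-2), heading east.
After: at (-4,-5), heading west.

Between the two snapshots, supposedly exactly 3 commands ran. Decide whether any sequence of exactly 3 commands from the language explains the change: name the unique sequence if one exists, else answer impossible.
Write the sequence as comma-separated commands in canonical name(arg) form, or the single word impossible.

key: position moved to (-4,-5) AND the heading swung to W — translation plus rotation needed
start: at (2,-2), heading east
t=1 spin(right) ⇒ at (2,-2), heading south
t=2 arc(right, 3) ⇒ at (-1,-5), heading west
t=3 straight(3) ⇒ at (-4,-5), heading west
uniquely the one of 216 3-step routes that fits.

spin(right), arc(right, 3), straight(3)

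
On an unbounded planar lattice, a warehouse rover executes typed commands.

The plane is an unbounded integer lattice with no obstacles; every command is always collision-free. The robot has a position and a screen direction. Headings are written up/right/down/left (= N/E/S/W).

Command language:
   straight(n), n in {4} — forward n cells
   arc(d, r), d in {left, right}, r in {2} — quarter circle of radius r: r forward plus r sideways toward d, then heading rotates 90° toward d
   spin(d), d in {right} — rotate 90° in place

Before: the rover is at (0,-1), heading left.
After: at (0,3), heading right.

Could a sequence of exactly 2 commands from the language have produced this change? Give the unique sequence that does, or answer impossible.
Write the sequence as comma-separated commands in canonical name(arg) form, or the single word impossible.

key: cell and facing (now E) both changed — the 2 commands mix motion and turning
t0: at (0,-1), heading left
t=1 arc(right, 2) ⇒ at (-2,1), heading up
t=2 arc(right, 2) ⇒ at (0,3), heading right
no other 2-command option fits: unique.

arc(right, 2), arc(right, 2)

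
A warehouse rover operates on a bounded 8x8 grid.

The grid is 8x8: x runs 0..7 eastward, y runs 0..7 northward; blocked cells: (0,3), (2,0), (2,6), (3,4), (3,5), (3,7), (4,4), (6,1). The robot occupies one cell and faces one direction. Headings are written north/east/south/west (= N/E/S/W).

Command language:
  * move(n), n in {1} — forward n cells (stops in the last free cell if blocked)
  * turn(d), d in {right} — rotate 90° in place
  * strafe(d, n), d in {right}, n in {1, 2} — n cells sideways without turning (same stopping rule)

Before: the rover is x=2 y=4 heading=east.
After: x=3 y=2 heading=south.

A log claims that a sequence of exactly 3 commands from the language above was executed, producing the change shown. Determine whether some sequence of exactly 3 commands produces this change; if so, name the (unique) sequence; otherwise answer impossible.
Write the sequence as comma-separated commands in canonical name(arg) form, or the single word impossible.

key: running turn(right) before strafe(right, 2) would end elsewhere — order is forced
start: x=2 y=4 heading=east
1. strafe(right, 2) → x=2 y=2 heading=east
2. move(1) → x=3 y=2 heading=east
3. turn(right) → x=3 y=2 heading=south
uniquely the one of 64 3-step routes that fits.

strafe(right, 2), move(1), turn(right)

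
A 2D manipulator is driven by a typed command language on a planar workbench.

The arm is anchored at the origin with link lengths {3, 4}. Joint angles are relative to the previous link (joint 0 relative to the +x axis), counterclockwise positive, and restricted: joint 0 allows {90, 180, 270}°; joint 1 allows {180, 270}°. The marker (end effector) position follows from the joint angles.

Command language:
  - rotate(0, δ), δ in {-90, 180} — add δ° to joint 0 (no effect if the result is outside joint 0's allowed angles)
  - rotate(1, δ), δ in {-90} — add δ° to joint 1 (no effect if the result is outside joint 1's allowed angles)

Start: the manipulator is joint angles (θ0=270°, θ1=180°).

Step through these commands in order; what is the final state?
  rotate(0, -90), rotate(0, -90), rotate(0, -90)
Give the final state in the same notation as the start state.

joint angles (θ0=90°, θ1=180°)

begin: joint angles (θ0=270°, θ1=180°)
[1] after rotate(0, -90): joint angles (θ0=180°, θ1=180°)
[2] after rotate(0, -90): joint angles (θ0=90°, θ1=180°)
[3] after rotate(0, -90): joint angles (θ0=90°, θ1=180°)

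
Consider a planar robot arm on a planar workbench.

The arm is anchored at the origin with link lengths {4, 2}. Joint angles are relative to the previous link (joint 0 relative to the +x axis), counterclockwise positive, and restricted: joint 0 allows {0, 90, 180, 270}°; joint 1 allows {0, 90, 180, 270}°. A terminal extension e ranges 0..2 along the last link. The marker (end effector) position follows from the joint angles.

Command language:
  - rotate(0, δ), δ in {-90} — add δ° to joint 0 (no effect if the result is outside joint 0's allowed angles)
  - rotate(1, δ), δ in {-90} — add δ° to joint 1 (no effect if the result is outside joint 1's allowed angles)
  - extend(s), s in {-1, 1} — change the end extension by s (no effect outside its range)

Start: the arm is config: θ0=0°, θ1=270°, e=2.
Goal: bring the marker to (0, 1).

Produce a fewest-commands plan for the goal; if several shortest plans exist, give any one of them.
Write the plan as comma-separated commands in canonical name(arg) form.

from: config: θ0=0°, θ1=270°, e=2
[1] after rotate(1, -90): config: θ0=0°, θ1=180°, e=2
[2] after extend(-1): config: θ0=0°, θ1=180°, e=1
[3] after rotate(0, -90): config: θ0=270°, θ1=180°, e=1
[4] after rotate(0, -90): config: θ0=180°, θ1=180°, e=1
[5] after rotate(0, -90): config: θ0=90°, θ1=180°, e=1
shorter routes all fall short; 5 is best.

rotate(1, -90), extend(-1), rotate(0, -90), rotate(0, -90), rotate(0, -90)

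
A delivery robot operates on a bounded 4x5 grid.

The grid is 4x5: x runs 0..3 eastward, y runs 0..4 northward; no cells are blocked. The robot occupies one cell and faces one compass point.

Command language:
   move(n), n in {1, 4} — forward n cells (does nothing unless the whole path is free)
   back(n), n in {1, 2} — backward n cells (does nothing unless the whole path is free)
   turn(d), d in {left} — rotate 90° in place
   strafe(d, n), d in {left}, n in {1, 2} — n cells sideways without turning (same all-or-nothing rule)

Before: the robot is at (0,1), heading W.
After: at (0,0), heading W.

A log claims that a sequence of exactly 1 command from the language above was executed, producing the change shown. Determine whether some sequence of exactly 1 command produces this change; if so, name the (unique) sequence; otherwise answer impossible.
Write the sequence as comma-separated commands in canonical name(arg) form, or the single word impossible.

key: still facing W — the one step turns nothing
begin: at (0,1), heading W
t=1 strafe(left, 1) ⇒ at (0,0), heading W
all 7 alternatives checked — unique.

strafe(left, 1)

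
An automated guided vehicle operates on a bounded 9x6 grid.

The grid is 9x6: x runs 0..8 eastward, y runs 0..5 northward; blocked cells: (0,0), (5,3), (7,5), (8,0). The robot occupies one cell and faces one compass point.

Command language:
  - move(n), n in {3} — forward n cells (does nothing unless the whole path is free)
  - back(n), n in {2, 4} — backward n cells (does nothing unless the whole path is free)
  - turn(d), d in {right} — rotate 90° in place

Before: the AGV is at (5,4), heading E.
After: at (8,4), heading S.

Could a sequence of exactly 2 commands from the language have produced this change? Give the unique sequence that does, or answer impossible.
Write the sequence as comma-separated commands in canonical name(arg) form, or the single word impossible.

move(3), turn(right)

key: position moved to (8,4) AND the heading swung to S — translation plus rotation needed
start: at (5,4), heading E
step 1 (move(3)): at (8,4), heading E
step 2 (turn(right)): at (8,4), heading S
uniquely the one of 16 2-step routes that fits.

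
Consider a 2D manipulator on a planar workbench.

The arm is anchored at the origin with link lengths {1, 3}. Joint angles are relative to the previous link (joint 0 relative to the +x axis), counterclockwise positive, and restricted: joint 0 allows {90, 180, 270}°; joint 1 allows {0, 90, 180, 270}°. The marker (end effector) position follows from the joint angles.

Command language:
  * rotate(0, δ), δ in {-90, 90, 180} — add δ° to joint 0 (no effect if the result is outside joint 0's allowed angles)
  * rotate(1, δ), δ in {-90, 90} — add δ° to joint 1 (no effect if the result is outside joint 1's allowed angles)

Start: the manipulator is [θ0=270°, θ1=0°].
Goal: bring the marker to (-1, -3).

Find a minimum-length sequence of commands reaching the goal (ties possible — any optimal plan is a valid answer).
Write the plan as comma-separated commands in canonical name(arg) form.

rotate(1, 90), rotate(0, -90)

start: [θ0=270°, θ1=0°]
[1] after rotate(1, 90): [θ0=270°, θ1=90°]
[2] after rotate(0, -90): [θ0=180°, θ1=90°]
no 1-step plan works, so 2 is optimal.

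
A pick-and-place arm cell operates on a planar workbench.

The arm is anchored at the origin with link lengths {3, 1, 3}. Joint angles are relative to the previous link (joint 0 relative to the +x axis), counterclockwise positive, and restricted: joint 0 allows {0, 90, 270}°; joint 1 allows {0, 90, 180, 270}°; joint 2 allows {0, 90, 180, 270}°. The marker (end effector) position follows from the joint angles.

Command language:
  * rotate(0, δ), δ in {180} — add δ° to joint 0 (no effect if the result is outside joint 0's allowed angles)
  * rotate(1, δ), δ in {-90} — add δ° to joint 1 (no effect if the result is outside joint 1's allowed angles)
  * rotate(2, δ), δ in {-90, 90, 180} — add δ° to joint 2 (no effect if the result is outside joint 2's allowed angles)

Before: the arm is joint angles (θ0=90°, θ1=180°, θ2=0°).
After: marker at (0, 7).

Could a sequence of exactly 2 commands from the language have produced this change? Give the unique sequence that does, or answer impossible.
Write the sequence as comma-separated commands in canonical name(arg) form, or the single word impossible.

start: joint angles (θ0=90°, θ1=180°, θ2=0°)
1. rotate(1, -90) → joint angles (θ0=90°, θ1=90°, θ2=0°)
2. rotate(1, -90) → joint angles (θ0=90°, θ1=0°, θ2=0°)
no rival 2-sequence matches.

rotate(1, -90), rotate(1, -90)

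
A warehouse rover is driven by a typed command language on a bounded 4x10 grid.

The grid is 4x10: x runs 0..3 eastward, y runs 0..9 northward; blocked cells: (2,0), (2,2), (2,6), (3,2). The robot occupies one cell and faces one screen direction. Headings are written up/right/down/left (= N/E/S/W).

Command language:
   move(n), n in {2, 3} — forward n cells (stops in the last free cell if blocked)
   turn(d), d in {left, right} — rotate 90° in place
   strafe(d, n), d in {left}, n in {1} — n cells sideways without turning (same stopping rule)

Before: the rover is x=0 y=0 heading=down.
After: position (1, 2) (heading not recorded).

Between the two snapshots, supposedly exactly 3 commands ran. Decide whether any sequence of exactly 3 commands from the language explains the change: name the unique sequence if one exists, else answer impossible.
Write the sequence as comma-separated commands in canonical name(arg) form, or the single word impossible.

impossible

all 125 sequences checked — none match.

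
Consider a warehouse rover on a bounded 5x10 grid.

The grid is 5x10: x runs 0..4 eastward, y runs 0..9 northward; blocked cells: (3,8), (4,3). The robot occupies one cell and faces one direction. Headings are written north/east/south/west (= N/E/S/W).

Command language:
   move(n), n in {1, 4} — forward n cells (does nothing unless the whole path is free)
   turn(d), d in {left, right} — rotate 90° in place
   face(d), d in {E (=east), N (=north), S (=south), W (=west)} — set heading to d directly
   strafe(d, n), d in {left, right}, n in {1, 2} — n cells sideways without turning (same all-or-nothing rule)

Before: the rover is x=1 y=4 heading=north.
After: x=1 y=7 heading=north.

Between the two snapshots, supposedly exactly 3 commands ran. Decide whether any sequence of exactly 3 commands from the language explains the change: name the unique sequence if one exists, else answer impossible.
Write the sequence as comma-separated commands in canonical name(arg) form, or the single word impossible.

key: still facing N at the end — nothing in the sequence rotates
from: x=1 y=4 heading=north
[1] after move(1): x=1 y=5 heading=north
[2] after move(1): x=1 y=6 heading=north
[3] after move(1): x=1 y=7 heading=north
uniquely the one of 1728 3-step routes that fits.

move(1), move(1), move(1)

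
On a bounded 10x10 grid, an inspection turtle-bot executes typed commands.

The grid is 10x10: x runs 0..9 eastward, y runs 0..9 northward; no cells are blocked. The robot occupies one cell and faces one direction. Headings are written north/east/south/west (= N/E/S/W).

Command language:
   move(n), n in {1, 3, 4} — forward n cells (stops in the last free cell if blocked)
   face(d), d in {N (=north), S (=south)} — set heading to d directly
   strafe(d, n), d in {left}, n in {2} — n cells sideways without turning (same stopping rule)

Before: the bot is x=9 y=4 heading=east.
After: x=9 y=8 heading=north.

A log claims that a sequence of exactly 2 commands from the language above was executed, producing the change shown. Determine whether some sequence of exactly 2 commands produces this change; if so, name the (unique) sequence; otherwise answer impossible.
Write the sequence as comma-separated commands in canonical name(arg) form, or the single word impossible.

key: running move(4) before face(N) would end elsewhere — order is forced
start: x=9 y=4 heading=east
step 1 (face(N)): x=9 y=4 heading=north
step 2 (move(4)): x=9 y=8 heading=north
no rival 2-sequence matches.

face(N), move(4)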